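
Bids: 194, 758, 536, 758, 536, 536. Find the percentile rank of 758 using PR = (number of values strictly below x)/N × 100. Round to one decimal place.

66.7

N = 6.
Strictly below 758: 4. Equal to 758: 2.
PR = 4/6 × 100 = 66.7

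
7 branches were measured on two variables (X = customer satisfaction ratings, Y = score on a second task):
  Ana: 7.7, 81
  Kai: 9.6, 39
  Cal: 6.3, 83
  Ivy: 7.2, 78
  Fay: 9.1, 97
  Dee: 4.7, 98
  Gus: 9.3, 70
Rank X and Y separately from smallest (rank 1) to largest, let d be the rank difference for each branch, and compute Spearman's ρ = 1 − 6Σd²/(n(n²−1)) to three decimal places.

-0.750

Ranks of variable 1: 4, 7, 2, 3, 5, 1, 6
Ranks of variable 2: 4, 1, 5, 3, 6, 7, 2
d = r₁ − r₂: 0, 6, -3, 0, -1, -6, 4
d²: 0, 36, 9, 0, 1, 36, 16; Σd² = 98
ρ = 1 − 6·98/(7·48) = 1 − 588/336 = -0.750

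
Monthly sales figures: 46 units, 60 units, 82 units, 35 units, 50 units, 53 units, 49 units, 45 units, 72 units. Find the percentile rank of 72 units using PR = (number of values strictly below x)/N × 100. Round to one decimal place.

77.8

N = 9.
Strictly below 72: 7. Equal to 72: 1.
PR = 7/9 × 100 = 77.8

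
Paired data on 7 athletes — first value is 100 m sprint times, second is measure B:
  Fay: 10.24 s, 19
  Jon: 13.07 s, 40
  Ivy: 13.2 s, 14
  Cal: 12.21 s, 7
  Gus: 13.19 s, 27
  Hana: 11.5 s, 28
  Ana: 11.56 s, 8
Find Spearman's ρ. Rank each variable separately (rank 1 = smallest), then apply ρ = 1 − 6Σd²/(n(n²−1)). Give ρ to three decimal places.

Ranks of variable 1: 1, 5, 7, 4, 6, 2, 3
Ranks of variable 2: 4, 7, 3, 1, 5, 6, 2
d = r₁ − r₂: -3, -2, 4, 3, 1, -4, 1
d²: 9, 4, 16, 9, 1, 16, 1; Σd² = 56
ρ = 1 − 6·56/(7·48) = 1 − 336/336 = 0.000

0.000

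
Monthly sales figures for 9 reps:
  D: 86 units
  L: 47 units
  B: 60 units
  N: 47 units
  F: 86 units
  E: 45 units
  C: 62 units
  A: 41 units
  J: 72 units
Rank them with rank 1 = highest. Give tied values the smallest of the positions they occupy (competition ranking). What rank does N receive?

Sorted (descending): 86, 86, 72, 62, 60, 47, 47, 45, 41
The 2 values of 86 occupy positions 1–2 → each gets rank 1.
The 2 values of 47 occupy positions 6–7 → each gets rank 6.
N has value 47 units → rank 6.

6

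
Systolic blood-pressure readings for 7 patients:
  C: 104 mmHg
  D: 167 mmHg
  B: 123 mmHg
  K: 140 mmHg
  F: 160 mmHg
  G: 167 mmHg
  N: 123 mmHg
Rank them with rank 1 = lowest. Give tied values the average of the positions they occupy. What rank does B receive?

Sorted (ascending): 104, 123, 123, 140, 160, 167, 167
The 2 values of 123 occupy positions 2–3 → average rank (2+3)/2 = 2.5.
The 2 values of 167 occupy positions 6–7 → average rank (6+7)/2 = 6.5.
B has value 123 mmHg → rank 2.5.

2.5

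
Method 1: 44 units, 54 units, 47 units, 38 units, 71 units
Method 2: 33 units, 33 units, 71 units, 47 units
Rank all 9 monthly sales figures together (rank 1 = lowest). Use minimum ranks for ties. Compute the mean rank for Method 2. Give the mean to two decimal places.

3.75

Sorted (ascending): 33, 33, 38, 44, 47, 47, 54, 71, 71
The 2 values of 33 occupy positions 1–2 → each gets rank 1.
The 2 values of 47 occupy positions 5–6 → each gets rank 5.
The 2 values of 71 occupy positions 8–9 → each gets rank 8.
Method 2 values → pooled ranks: 33→1, 33→1, 71→8, 47→5
Mean rank = (1 + 1 + 8 + 5) / 4 = 3.75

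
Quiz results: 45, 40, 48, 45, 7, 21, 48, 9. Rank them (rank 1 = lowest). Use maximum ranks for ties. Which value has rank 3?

21

Sorted (ascending): 7, 9, 21, 40, 45, 45, 48, 48
The 2 values of 45 occupy positions 5–6 → each gets rank 6.
The 2 values of 48 occupy positions 7–8 → each gets rank 8.
Rank 3 → value 21.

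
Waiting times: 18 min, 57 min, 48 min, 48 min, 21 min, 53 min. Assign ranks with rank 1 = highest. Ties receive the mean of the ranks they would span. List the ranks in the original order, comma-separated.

Sorted (descending): 57, 53, 48, 48, 21, 18
The 2 values of 48 occupy positions 3–4 → average rank (3+4)/2 = 3.5.

6, 1, 3.5, 3.5, 5, 2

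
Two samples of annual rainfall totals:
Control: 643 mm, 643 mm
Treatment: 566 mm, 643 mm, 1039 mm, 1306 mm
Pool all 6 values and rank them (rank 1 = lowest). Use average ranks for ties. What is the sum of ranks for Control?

Sorted (ascending): 566, 643, 643, 643, 1039, 1306
The 3 values of 643 occupy positions 2–4 → average rank 3.
Control values → pooled ranks: 643→3, 643→3
Rank sum = 3 + 3 = 6

6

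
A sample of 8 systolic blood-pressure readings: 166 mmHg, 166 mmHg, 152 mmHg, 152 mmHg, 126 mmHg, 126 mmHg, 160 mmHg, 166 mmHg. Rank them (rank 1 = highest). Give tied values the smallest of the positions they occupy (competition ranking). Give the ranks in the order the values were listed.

1, 1, 5, 5, 7, 7, 4, 1

Sorted (descending): 166, 166, 166, 160, 152, 152, 126, 126
The 3 values of 166 occupy positions 1–3 → each gets rank 1.
The 2 values of 152 occupy positions 5–6 → each gets rank 5.
The 2 values of 126 occupy positions 7–8 → each gets rank 7.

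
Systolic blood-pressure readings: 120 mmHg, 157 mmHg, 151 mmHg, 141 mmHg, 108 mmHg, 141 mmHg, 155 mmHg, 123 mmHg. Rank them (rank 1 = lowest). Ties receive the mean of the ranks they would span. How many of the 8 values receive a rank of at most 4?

3

Sorted (ascending): 108, 120, 123, 141, 141, 151, 155, 157
The 2 values of 141 occupy positions 4–5 → average rank (4+5)/2 = 4.5.
Ranks ≤ 4: {1, 2, 3} → 3 values.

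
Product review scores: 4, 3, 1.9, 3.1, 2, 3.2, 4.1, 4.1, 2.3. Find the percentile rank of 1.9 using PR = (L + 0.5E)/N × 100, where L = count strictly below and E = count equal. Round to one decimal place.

N = 9.
Strictly below 1.9: 0. Equal to 1.9: 1.
PR = (0 + 0.5·1)/9 × 100 = 5.6

5.6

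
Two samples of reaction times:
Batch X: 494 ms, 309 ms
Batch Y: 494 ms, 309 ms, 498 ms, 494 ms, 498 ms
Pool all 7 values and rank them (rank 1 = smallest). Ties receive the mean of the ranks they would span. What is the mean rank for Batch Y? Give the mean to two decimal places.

4.50

Sorted (ascending): 309, 309, 494, 494, 494, 498, 498
The 2 values of 309 occupy positions 1–2 → average rank (1+2)/2 = 1.5.
The 3 values of 494 occupy positions 3–5 → average rank 4.
The 2 values of 498 occupy positions 6–7 → average rank (6+7)/2 = 6.5.
Batch Y values → pooled ranks: 494→4, 309→1.5, 498→6.5, 494→4, 498→6.5
Mean rank = (4 + 1.5 + 6.5 + 4 + 6.5) / 5 = 4.50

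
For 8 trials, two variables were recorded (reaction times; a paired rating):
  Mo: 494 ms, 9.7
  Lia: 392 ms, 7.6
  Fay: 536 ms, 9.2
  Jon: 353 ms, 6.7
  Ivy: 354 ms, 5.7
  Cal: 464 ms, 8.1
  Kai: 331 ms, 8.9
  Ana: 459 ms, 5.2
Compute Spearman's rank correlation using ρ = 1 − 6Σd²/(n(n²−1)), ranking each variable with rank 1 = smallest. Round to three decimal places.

0.452

Ranks of variable 1: 7, 4, 8, 2, 3, 6, 1, 5
Ranks of variable 2: 8, 4, 7, 3, 2, 5, 6, 1
d = r₁ − r₂: -1, 0, 1, -1, 1, 1, -5, 4
d²: 1, 0, 1, 1, 1, 1, 25, 16; Σd² = 46
ρ = 1 − 6·46/(8·63) = 1 − 276/504 = 0.452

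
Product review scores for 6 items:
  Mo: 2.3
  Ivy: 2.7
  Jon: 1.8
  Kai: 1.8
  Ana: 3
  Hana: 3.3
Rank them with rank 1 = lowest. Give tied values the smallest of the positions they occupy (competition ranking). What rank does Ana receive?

5

Sorted (ascending): 1.8, 1.8, 2.3, 2.7, 3, 3.3
The 2 values of 1.8 occupy positions 1–2 → each gets rank 1.
Ana has value 3 → rank 5.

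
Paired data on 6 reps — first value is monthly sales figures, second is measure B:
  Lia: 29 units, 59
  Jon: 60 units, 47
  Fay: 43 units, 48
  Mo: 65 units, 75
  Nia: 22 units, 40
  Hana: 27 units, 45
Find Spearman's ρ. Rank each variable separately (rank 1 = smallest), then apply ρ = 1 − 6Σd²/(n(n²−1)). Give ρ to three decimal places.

Ranks of variable 1: 3, 5, 4, 6, 1, 2
Ranks of variable 2: 5, 3, 4, 6, 1, 2
d = r₁ − r₂: -2, 2, 0, 0, 0, 0
d²: 4, 4, 0, 0, 0, 0; Σd² = 8
ρ = 1 − 6·8/(6·35) = 1 − 48/210 = 0.771

0.771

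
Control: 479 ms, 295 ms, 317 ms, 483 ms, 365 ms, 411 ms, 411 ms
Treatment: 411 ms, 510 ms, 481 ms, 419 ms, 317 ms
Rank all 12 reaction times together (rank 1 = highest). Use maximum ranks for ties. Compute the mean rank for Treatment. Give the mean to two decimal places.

5.60

Sorted (descending): 510, 483, 481, 479, 419, 411, 411, 411, 365, 317, 317, 295
The 3 values of 411 occupy positions 6–8 → each gets rank 8.
The 2 values of 317 occupy positions 10–11 → each gets rank 11.
Treatment values → pooled ranks: 411→8, 510→1, 481→3, 419→5, 317→11
Mean rank = (8 + 1 + 3 + 5 + 11) / 5 = 5.60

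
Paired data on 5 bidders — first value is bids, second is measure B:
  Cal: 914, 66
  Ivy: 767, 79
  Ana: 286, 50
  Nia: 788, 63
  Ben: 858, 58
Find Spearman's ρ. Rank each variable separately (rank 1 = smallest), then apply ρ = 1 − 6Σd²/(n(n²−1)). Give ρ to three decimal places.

0.300

Ranks of variable 1: 5, 2, 1, 3, 4
Ranks of variable 2: 4, 5, 1, 3, 2
d = r₁ − r₂: 1, -3, 0, 0, 2
d²: 1, 9, 0, 0, 4; Σd² = 14
ρ = 1 − 6·14/(5·24) = 1 − 84/120 = 0.300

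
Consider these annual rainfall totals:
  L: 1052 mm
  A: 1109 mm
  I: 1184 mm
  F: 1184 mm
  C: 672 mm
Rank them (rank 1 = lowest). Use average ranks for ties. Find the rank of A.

Sorted (ascending): 672, 1052, 1109, 1184, 1184
The 2 values of 1184 occupy positions 4–5 → average rank (4+5)/2 = 4.5.
A has value 1109 mm → rank 3.

3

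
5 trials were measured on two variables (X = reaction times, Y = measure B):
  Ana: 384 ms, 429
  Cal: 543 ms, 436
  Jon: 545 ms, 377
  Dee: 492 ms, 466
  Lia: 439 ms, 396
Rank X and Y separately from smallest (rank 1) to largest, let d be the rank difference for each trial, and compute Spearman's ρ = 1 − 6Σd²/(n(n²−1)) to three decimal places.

Ranks of variable 1: 1, 4, 5, 3, 2
Ranks of variable 2: 3, 4, 1, 5, 2
d = r₁ − r₂: -2, 0, 4, -2, 0
d²: 4, 0, 16, 4, 0; Σd² = 24
ρ = 1 − 6·24/(5·24) = 1 − 144/120 = -0.200

-0.200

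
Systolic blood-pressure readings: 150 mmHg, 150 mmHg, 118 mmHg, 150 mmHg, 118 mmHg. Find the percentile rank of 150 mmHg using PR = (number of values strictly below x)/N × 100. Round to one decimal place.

N = 5.
Strictly below 150: 2. Equal to 150: 3.
PR = 2/5 × 100 = 40.0

40.0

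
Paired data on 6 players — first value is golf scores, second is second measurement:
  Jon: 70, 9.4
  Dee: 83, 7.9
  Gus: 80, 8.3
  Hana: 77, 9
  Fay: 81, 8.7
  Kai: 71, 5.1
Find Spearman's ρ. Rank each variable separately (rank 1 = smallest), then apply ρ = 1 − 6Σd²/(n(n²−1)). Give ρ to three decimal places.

-0.371

Ranks of variable 1: 1, 6, 4, 3, 5, 2
Ranks of variable 2: 6, 2, 3, 5, 4, 1
d = r₁ − r₂: -5, 4, 1, -2, 1, 1
d²: 25, 16, 1, 4, 1, 1; Σd² = 48
ρ = 1 − 6·48/(6·35) = 1 − 288/210 = -0.371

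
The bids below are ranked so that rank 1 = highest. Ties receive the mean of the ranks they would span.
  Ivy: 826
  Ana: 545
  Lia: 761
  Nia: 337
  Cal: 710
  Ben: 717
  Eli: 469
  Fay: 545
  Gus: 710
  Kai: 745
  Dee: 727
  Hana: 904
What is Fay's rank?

Sorted (descending): 904, 826, 761, 745, 727, 717, 710, 710, 545, 545, 469, 337
The 2 values of 710 occupy positions 7–8 → average rank (7+8)/2 = 7.5.
The 2 values of 545 occupy positions 9–10 → average rank (9+10)/2 = 9.5.
Fay has value 545 → rank 9.5.

9.5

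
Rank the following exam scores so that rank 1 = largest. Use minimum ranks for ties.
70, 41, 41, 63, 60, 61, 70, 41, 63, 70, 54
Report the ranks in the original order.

1, 9, 9, 4, 7, 6, 1, 9, 4, 1, 8

Sorted (descending): 70, 70, 70, 63, 63, 61, 60, 54, 41, 41, 41
The 3 values of 70 occupy positions 1–3 → each gets rank 1.
The 2 values of 63 occupy positions 4–5 → each gets rank 4.
The 3 values of 41 occupy positions 9–11 → each gets rank 9.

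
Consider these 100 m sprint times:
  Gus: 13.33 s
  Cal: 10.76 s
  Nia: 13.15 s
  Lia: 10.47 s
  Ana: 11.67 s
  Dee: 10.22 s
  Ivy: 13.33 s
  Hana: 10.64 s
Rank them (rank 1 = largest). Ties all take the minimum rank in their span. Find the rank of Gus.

1

Sorted (descending): 13.33, 13.33, 13.15, 11.67, 10.76, 10.64, 10.47, 10.22
The 2 values of 13.33 occupy positions 1–2 → each gets rank 1.
Gus has value 13.33 s → rank 1.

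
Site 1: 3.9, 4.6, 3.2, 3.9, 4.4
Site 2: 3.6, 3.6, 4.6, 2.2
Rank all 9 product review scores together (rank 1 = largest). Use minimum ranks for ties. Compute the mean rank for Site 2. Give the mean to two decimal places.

5.50

Sorted (descending): 4.6, 4.6, 4.4, 3.9, 3.9, 3.6, 3.6, 3.2, 2.2
The 2 values of 4.6 occupy positions 1–2 → each gets rank 1.
The 2 values of 3.9 occupy positions 4–5 → each gets rank 4.
The 2 values of 3.6 occupy positions 6–7 → each gets rank 6.
Site 2 values → pooled ranks: 3.6→6, 3.6→6, 4.6→1, 2.2→9
Mean rank = (6 + 6 + 1 + 9) / 4 = 5.50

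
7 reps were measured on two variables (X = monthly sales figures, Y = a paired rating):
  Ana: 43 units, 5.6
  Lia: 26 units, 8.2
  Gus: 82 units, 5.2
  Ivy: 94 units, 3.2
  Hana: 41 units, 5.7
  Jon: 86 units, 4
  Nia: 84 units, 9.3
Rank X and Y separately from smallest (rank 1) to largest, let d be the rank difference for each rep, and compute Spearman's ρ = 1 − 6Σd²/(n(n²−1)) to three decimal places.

Ranks of variable 1: 3, 1, 4, 7, 2, 6, 5
Ranks of variable 2: 4, 6, 3, 1, 5, 2, 7
d = r₁ − r₂: -1, -5, 1, 6, -3, 4, -2
d²: 1, 25, 1, 36, 9, 16, 4; Σd² = 92
ρ = 1 − 6·92/(7·48) = 1 − 552/336 = -0.643

-0.643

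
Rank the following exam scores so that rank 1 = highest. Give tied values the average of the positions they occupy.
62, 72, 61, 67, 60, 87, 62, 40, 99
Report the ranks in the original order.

Sorted (descending): 99, 87, 72, 67, 62, 62, 61, 60, 40
The 2 values of 62 occupy positions 5–6 → average rank (5+6)/2 = 5.5.

5.5, 3, 7, 4, 8, 2, 5.5, 9, 1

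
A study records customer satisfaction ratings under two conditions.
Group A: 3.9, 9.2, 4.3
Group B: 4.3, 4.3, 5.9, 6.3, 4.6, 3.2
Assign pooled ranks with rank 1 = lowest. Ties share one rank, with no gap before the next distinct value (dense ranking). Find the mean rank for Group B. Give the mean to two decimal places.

3.67

Sorted (ascending): 3.2, 3.9, 4.3, 4.3, 4.3, 4.6, 5.9, 6.3, 9.2
The 3 values of 4.3 share dense rank 3.
Remaining distinct values take the next consecutive integers.
Group B values → pooled ranks: 4.3→3, 4.3→3, 5.9→5, 6.3→6, 4.6→4, 3.2→1
Mean rank = (3 + 3 + 5 + 6 + 4 + 1) / 6 = 3.67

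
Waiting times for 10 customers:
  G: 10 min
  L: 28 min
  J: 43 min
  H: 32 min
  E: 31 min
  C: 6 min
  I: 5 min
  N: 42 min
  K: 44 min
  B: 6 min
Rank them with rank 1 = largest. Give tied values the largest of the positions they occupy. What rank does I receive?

10

Sorted (descending): 44, 43, 42, 32, 31, 28, 10, 6, 6, 5
The 2 values of 6 occupy positions 8–9 → each gets rank 9.
I has value 5 min → rank 10.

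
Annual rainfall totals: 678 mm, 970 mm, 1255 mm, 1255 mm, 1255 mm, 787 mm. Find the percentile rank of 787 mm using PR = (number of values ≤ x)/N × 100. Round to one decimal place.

33.3

N = 6.
Strictly below 787: 1. Equal to 787: 1.
PR = 2/6 × 100 = 33.3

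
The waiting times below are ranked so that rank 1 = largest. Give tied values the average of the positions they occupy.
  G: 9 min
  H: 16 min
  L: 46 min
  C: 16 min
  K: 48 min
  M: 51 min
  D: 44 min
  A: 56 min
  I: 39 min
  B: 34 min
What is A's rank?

1

Sorted (descending): 56, 51, 48, 46, 44, 39, 34, 16, 16, 9
The 2 values of 16 occupy positions 8–9 → average rank (8+9)/2 = 8.5.
A has value 56 min → rank 1.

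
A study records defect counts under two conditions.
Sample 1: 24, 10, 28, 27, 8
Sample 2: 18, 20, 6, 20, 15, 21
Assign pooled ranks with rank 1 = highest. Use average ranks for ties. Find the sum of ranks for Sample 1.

25

Sorted (descending): 28, 27, 24, 21, 20, 20, 18, 15, 10, 8, 6
The 2 values of 20 occupy positions 5–6 → average rank (5+6)/2 = 5.5.
Sample 1 values → pooled ranks: 24→3, 10→9, 28→1, 27→2, 8→10
Rank sum = 3 + 9 + 1 + 2 + 10 = 25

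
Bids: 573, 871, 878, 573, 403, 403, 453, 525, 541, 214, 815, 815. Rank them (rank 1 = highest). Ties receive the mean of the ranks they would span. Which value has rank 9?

Sorted (descending): 878, 871, 815, 815, 573, 573, 541, 525, 453, 403, 403, 214
The 2 values of 815 occupy positions 3–4 → average rank (3+4)/2 = 3.5.
The 2 values of 573 occupy positions 5–6 → average rank (5+6)/2 = 5.5.
The 2 values of 403 occupy positions 10–11 → average rank (10+11)/2 = 10.5.
Rank 9 → value 453.

453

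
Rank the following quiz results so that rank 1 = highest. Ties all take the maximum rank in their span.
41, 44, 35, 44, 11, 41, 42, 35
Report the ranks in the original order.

Sorted (descending): 44, 44, 42, 41, 41, 35, 35, 11
The 2 values of 44 occupy positions 1–2 → each gets rank 2.
The 2 values of 41 occupy positions 4–5 → each gets rank 5.
The 2 values of 35 occupy positions 6–7 → each gets rank 7.

5, 2, 7, 2, 8, 5, 3, 7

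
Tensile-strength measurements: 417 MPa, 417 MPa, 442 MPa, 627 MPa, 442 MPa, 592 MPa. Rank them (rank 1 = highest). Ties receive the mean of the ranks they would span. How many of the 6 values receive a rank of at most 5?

Sorted (descending): 627, 592, 442, 442, 417, 417
The 2 values of 442 occupy positions 3–4 → average rank (3+4)/2 = 3.5.
The 2 values of 417 occupy positions 5–6 → average rank (5+6)/2 = 5.5.
Ranks ≤ 5: {1, 2, 3.5, 3.5} → 4 values.

4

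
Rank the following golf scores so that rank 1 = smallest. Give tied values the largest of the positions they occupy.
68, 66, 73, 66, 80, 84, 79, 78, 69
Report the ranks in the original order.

Sorted (ascending): 66, 66, 68, 69, 73, 78, 79, 80, 84
The 2 values of 66 occupy positions 1–2 → each gets rank 2.

3, 2, 5, 2, 8, 9, 7, 6, 4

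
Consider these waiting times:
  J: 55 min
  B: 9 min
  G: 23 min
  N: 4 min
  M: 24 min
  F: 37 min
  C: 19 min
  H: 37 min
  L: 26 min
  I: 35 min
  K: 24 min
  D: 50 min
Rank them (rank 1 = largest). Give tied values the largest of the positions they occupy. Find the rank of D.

Sorted (descending): 55, 50, 37, 37, 35, 26, 24, 24, 23, 19, 9, 4
The 2 values of 37 occupy positions 3–4 → each gets rank 4.
The 2 values of 24 occupy positions 7–8 → each gets rank 8.
D has value 50 min → rank 2.

2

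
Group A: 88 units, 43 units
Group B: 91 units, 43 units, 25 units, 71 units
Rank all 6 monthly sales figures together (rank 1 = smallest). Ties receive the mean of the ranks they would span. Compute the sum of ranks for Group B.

Sorted (ascending): 25, 43, 43, 71, 88, 91
The 2 values of 43 occupy positions 2–3 → average rank (2+3)/2 = 2.5.
Group B values → pooled ranks: 91→6, 43→2.5, 25→1, 71→4
Rank sum = 6 + 2.5 + 1 + 4 = 13.5

13.5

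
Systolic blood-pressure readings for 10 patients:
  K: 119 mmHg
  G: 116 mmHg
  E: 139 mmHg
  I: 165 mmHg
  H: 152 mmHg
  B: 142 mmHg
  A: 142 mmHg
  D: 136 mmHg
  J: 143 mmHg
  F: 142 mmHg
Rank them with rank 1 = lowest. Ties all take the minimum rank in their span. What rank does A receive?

Sorted (ascending): 116, 119, 136, 139, 142, 142, 142, 143, 152, 165
The 3 values of 142 occupy positions 5–7 → each gets rank 5.
A has value 142 mmHg → rank 5.

5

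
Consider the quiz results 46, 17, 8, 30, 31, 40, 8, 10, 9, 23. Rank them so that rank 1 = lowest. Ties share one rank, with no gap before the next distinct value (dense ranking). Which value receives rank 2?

9

Sorted (ascending): 8, 8, 9, 10, 17, 23, 30, 31, 40, 46
The 2 values of 8 share dense rank 1.
Remaining distinct values take the next consecutive integers.
Rank 2 → value 9.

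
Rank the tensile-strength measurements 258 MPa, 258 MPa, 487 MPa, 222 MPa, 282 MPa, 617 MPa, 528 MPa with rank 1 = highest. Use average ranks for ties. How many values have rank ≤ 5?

4

Sorted (descending): 617, 528, 487, 282, 258, 258, 222
The 2 values of 258 occupy positions 5–6 → average rank (5+6)/2 = 5.5.
Ranks ≤ 5: {1, 2, 3, 4} → 4 values.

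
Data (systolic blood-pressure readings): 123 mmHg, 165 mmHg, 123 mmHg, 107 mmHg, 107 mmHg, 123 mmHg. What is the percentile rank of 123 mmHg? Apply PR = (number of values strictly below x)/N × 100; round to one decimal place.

N = 6.
Strictly below 123: 2. Equal to 123: 3.
PR = 2/6 × 100 = 33.3

33.3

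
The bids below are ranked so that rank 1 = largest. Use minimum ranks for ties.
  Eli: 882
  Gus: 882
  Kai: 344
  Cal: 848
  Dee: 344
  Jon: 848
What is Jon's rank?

3

Sorted (descending): 882, 882, 848, 848, 344, 344
The 2 values of 882 occupy positions 1–2 → each gets rank 1.
The 2 values of 848 occupy positions 3–4 → each gets rank 3.
The 2 values of 344 occupy positions 5–6 → each gets rank 5.
Jon has value 848 → rank 3.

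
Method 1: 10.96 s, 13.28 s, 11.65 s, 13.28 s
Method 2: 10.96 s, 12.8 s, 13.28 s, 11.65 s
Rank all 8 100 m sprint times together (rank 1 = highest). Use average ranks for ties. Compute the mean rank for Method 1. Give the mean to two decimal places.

4.25

Sorted (descending): 13.28, 13.28, 13.28, 12.8, 11.65, 11.65, 10.96, 10.96
The 3 values of 13.28 occupy positions 1–3 → average rank 2.
The 2 values of 11.65 occupy positions 5–6 → average rank (5+6)/2 = 5.5.
The 2 values of 10.96 occupy positions 7–8 → average rank (7+8)/2 = 7.5.
Method 1 values → pooled ranks: 10.96→7.5, 13.28→2, 11.65→5.5, 13.28→2
Mean rank = (7.5 + 2 + 5.5 + 2) / 4 = 4.25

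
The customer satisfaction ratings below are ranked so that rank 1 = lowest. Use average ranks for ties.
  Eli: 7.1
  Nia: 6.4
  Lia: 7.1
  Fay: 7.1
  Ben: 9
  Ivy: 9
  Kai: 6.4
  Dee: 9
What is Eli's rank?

Sorted (ascending): 6.4, 6.4, 7.1, 7.1, 7.1, 9, 9, 9
The 2 values of 6.4 occupy positions 1–2 → average rank (1+2)/2 = 1.5.
The 3 values of 7.1 occupy positions 3–5 → average rank 4.
The 3 values of 9 occupy positions 6–8 → average rank 7.
Eli has value 7.1 → rank 4.

4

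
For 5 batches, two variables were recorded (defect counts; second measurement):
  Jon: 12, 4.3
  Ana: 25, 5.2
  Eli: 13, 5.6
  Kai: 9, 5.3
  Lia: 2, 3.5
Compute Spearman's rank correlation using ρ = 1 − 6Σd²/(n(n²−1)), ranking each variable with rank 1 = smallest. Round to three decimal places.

0.500

Ranks of variable 1: 3, 5, 4, 2, 1
Ranks of variable 2: 2, 3, 5, 4, 1
d = r₁ − r₂: 1, 2, -1, -2, 0
d²: 1, 4, 1, 4, 0; Σd² = 10
ρ = 1 − 6·10/(5·24) = 1 − 60/120 = 0.500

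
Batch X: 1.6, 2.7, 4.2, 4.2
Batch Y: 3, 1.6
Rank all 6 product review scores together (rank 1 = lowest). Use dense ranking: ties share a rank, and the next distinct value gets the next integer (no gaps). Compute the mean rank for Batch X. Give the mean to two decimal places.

Sorted (ascending): 1.6, 1.6, 2.7, 3, 4.2, 4.2
The 2 values of 1.6 share dense rank 1.
The 2 values of 4.2 share dense rank 4.
Remaining distinct values take the next consecutive integers.
Batch X values → pooled ranks: 1.6→1, 2.7→2, 4.2→4, 4.2→4
Mean rank = (1 + 2 + 4 + 4) / 4 = 2.75

2.75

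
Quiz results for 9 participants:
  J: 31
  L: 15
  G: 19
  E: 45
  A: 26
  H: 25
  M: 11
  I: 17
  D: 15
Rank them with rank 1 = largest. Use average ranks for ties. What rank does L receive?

Sorted (descending): 45, 31, 26, 25, 19, 17, 15, 15, 11
The 2 values of 15 occupy positions 7–8 → average rank (7+8)/2 = 7.5.
L has value 15 → rank 7.5.

7.5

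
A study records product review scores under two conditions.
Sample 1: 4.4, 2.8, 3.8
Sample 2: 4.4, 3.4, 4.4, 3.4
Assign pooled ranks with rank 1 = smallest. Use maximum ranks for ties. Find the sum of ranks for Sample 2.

20

Sorted (ascending): 2.8, 3.4, 3.4, 3.8, 4.4, 4.4, 4.4
The 2 values of 3.4 occupy positions 2–3 → each gets rank 3.
The 3 values of 4.4 occupy positions 5–7 → each gets rank 7.
Sample 2 values → pooled ranks: 4.4→7, 3.4→3, 4.4→7, 3.4→3
Rank sum = 7 + 3 + 7 + 3 = 20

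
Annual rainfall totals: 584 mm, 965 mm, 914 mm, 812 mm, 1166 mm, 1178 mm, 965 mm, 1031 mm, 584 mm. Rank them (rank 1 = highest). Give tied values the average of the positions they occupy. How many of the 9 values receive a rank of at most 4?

Sorted (descending): 1178, 1166, 1031, 965, 965, 914, 812, 584, 584
The 2 values of 965 occupy positions 4–5 → average rank (4+5)/2 = 4.5.
The 2 values of 584 occupy positions 8–9 → average rank (8+9)/2 = 8.5.
Ranks ≤ 4: {1, 2, 3} → 3 values.

3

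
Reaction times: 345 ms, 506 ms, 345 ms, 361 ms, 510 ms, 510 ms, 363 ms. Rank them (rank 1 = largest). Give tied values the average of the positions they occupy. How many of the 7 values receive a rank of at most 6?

Sorted (descending): 510, 510, 506, 363, 361, 345, 345
The 2 values of 510 occupy positions 1–2 → average rank (1+2)/2 = 1.5.
The 2 values of 345 occupy positions 6–7 → average rank (6+7)/2 = 6.5.
Ranks ≤ 6: {1.5, 1.5, 3, 4, 5} → 5 values.

5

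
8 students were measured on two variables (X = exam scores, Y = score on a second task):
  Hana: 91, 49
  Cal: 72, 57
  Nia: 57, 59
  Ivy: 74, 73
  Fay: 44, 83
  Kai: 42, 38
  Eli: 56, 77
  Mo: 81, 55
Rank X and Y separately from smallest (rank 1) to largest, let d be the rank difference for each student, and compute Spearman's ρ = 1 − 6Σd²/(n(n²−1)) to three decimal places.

Ranks of variable 1: 8, 5, 4, 6, 2, 1, 3, 7
Ranks of variable 2: 2, 4, 5, 6, 8, 1, 7, 3
d = r₁ − r₂: 6, 1, -1, 0, -6, 0, -4, 4
d²: 36, 1, 1, 0, 36, 0, 16, 16; Σd² = 106
ρ = 1 − 6·106/(8·63) = 1 − 636/504 = -0.262

-0.262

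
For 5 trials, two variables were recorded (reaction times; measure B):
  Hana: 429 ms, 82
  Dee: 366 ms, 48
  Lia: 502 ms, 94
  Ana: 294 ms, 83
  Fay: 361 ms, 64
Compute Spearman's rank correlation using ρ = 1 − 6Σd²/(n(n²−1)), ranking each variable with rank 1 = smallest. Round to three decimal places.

Ranks of variable 1: 4, 3, 5, 1, 2
Ranks of variable 2: 3, 1, 5, 4, 2
d = r₁ − r₂: 1, 2, 0, -3, 0
d²: 1, 4, 0, 9, 0; Σd² = 14
ρ = 1 − 6·14/(5·24) = 1 − 84/120 = 0.300

0.300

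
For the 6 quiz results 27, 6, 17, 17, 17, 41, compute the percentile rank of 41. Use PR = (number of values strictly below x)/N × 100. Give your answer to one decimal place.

83.3

N = 6.
Strictly below 41: 5. Equal to 41: 1.
PR = 5/6 × 100 = 83.3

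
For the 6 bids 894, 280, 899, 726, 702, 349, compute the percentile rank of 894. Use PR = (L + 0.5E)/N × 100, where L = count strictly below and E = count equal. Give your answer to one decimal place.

N = 6.
Strictly below 894: 4. Equal to 894: 1.
PR = (4 + 0.5·1)/6 × 100 = 75.0

75.0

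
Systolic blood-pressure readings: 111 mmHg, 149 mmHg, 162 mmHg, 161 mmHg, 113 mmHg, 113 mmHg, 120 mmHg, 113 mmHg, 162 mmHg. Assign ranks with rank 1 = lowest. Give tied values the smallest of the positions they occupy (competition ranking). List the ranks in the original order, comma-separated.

1, 6, 8, 7, 2, 2, 5, 2, 8

Sorted (ascending): 111, 113, 113, 113, 120, 149, 161, 162, 162
The 3 values of 113 occupy positions 2–4 → each gets rank 2.
The 2 values of 162 occupy positions 8–9 → each gets rank 8.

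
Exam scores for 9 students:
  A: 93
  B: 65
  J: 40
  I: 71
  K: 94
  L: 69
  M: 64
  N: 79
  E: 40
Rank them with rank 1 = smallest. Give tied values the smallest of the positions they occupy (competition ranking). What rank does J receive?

1

Sorted (ascending): 40, 40, 64, 65, 69, 71, 79, 93, 94
The 2 values of 40 occupy positions 1–2 → each gets rank 1.
J has value 40 → rank 1.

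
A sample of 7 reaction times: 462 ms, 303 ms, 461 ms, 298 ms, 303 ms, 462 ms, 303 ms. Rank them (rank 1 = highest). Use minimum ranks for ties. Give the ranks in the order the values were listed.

Sorted (descending): 462, 462, 461, 303, 303, 303, 298
The 2 values of 462 occupy positions 1–2 → each gets rank 1.
The 3 values of 303 occupy positions 4–6 → each gets rank 4.

1, 4, 3, 7, 4, 1, 4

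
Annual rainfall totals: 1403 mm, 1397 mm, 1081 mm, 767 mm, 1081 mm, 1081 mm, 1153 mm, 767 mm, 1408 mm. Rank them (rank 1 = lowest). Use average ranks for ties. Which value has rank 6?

Sorted (ascending): 767, 767, 1081, 1081, 1081, 1153, 1397, 1403, 1408
The 2 values of 767 occupy positions 1–2 → average rank (1+2)/2 = 1.5.
The 3 values of 1081 occupy positions 3–5 → average rank 4.
Rank 6 → value 1153.

1153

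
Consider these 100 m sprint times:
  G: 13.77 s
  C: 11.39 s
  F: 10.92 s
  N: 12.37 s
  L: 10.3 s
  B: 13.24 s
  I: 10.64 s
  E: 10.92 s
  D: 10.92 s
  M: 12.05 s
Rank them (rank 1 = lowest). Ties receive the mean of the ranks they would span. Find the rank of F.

Sorted (ascending): 10.3, 10.64, 10.92, 10.92, 10.92, 11.39, 12.05, 12.37, 13.24, 13.77
The 3 values of 10.92 occupy positions 3–5 → average rank 4.
F has value 10.92 s → rank 4.

4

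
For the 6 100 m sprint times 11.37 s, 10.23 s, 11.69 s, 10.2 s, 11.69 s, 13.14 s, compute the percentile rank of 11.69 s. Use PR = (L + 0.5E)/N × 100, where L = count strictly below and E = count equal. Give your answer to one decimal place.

N = 6.
Strictly below 11.69: 3. Equal to 11.69: 2.
PR = (3 + 0.5·2)/6 × 100 = 66.7

66.7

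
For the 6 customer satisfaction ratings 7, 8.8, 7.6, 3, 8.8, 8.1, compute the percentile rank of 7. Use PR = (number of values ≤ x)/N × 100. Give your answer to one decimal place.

N = 6.
Strictly below 7: 1. Equal to 7: 1.
PR = 2/6 × 100 = 33.3

33.3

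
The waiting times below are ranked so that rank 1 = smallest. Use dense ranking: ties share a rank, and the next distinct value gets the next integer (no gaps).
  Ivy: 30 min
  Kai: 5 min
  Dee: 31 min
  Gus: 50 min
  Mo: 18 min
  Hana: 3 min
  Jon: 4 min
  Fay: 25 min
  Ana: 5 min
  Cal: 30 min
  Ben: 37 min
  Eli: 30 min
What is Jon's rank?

Sorted (ascending): 3, 4, 5, 5, 18, 25, 30, 30, 30, 31, 37, 50
The 2 values of 5 share dense rank 3.
The 3 values of 30 share dense rank 6.
Remaining distinct values take the next consecutive integers.
Jon has value 4 min → rank 2.

2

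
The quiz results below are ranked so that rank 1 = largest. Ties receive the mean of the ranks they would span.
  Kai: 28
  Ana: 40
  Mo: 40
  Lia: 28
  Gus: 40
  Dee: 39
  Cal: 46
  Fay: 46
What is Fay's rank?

1.5

Sorted (descending): 46, 46, 40, 40, 40, 39, 28, 28
The 2 values of 46 occupy positions 1–2 → average rank (1+2)/2 = 1.5.
The 3 values of 40 occupy positions 3–5 → average rank 4.
The 2 values of 28 occupy positions 7–8 → average rank (7+8)/2 = 7.5.
Fay has value 46 → rank 1.5.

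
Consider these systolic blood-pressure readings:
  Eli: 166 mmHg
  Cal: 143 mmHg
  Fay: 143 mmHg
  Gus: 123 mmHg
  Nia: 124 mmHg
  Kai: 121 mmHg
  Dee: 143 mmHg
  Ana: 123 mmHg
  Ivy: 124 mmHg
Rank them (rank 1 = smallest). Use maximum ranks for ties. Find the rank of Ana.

3

Sorted (ascending): 121, 123, 123, 124, 124, 143, 143, 143, 166
The 2 values of 123 occupy positions 2–3 → each gets rank 3.
The 2 values of 124 occupy positions 4–5 → each gets rank 5.
The 3 values of 143 occupy positions 6–8 → each gets rank 8.
Ana has value 123 mmHg → rank 3.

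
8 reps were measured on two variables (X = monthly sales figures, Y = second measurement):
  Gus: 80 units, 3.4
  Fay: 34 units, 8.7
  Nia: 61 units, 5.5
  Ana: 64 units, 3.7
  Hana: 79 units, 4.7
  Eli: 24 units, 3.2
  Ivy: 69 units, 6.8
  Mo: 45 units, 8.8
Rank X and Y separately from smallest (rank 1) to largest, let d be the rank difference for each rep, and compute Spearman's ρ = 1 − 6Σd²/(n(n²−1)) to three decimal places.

-0.190

Ranks of variable 1: 8, 2, 4, 5, 7, 1, 6, 3
Ranks of variable 2: 2, 7, 5, 3, 4, 1, 6, 8
d = r₁ − r₂: 6, -5, -1, 2, 3, 0, 0, -5
d²: 36, 25, 1, 4, 9, 0, 0, 25; Σd² = 100
ρ = 1 − 6·100/(8·63) = 1 − 600/504 = -0.190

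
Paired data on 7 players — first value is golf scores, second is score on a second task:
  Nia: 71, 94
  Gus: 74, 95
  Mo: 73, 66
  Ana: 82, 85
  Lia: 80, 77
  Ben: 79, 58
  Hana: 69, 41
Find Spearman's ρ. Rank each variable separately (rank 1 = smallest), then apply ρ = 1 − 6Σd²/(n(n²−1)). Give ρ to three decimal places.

0.250

Ranks of variable 1: 2, 4, 3, 7, 6, 5, 1
Ranks of variable 2: 6, 7, 3, 5, 4, 2, 1
d = r₁ − r₂: -4, -3, 0, 2, 2, 3, 0
d²: 16, 9, 0, 4, 4, 9, 0; Σd² = 42
ρ = 1 − 6·42/(7·48) = 1 − 252/336 = 0.250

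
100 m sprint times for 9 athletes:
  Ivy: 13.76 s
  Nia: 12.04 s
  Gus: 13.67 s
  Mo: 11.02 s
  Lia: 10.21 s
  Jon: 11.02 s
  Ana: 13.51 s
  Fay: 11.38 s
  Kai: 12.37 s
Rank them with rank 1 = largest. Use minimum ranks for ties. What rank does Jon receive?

7

Sorted (descending): 13.76, 13.67, 13.51, 12.37, 12.04, 11.38, 11.02, 11.02, 10.21
The 2 values of 11.02 occupy positions 7–8 → each gets rank 7.
Jon has value 11.02 s → rank 7.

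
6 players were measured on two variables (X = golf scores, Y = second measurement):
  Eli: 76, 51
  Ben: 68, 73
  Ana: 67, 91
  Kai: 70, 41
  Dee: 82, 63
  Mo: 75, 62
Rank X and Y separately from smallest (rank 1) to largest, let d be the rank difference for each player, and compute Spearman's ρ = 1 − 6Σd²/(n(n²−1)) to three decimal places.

-0.486

Ranks of variable 1: 5, 2, 1, 3, 6, 4
Ranks of variable 2: 2, 5, 6, 1, 4, 3
d = r₁ − r₂: 3, -3, -5, 2, 2, 1
d²: 9, 9, 25, 4, 4, 1; Σd² = 52
ρ = 1 − 6·52/(6·35) = 1 − 312/210 = -0.486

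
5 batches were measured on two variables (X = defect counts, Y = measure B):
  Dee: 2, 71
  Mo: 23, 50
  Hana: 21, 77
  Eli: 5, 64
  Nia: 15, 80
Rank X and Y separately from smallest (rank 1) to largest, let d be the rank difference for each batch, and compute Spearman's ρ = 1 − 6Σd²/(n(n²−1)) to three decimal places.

-0.200

Ranks of variable 1: 1, 5, 4, 2, 3
Ranks of variable 2: 3, 1, 4, 2, 5
d = r₁ − r₂: -2, 4, 0, 0, -2
d²: 4, 16, 0, 0, 4; Σd² = 24
ρ = 1 − 6·24/(5·24) = 1 − 144/120 = -0.200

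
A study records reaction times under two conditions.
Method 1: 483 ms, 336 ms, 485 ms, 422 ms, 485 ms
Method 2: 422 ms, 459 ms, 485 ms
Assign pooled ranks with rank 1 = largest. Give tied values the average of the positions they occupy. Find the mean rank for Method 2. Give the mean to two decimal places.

4.50

Sorted (descending): 485, 485, 485, 483, 459, 422, 422, 336
The 3 values of 485 occupy positions 1–3 → average rank 2.
The 2 values of 422 occupy positions 6–7 → average rank (6+7)/2 = 6.5.
Method 2 values → pooled ranks: 422→6.5, 459→5, 485→2
Mean rank = (6.5 + 5 + 2) / 3 = 4.50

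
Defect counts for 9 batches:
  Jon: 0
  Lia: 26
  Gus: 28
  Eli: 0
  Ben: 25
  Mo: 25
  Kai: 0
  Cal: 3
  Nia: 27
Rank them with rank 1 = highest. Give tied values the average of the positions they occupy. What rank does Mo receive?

Sorted (descending): 28, 27, 26, 25, 25, 3, 0, 0, 0
The 2 values of 25 occupy positions 4–5 → average rank (4+5)/2 = 4.5.
The 3 values of 0 occupy positions 7–9 → average rank 8.
Mo has value 25 → rank 4.5.

4.5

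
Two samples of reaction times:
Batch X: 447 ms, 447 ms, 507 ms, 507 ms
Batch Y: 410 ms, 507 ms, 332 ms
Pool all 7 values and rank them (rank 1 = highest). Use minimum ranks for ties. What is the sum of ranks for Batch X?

Sorted (descending): 507, 507, 507, 447, 447, 410, 332
The 3 values of 507 occupy positions 1–3 → each gets rank 1.
The 2 values of 447 occupy positions 4–5 → each gets rank 4.
Batch X values → pooled ranks: 447→4, 447→4, 507→1, 507→1
Rank sum = 4 + 4 + 1 + 1 = 10

10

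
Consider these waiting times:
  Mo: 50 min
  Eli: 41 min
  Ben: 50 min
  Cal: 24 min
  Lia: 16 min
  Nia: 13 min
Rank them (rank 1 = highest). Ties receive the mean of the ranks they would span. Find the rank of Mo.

Sorted (descending): 50, 50, 41, 24, 16, 13
The 2 values of 50 occupy positions 1–2 → average rank (1+2)/2 = 1.5.
Mo has value 50 min → rank 1.5.

1.5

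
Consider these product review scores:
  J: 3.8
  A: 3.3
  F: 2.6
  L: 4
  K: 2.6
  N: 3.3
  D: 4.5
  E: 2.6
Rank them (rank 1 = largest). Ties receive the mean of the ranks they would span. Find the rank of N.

4.5

Sorted (descending): 4.5, 4, 3.8, 3.3, 3.3, 2.6, 2.6, 2.6
The 2 values of 3.3 occupy positions 4–5 → average rank (4+5)/2 = 4.5.
The 3 values of 2.6 occupy positions 6–8 → average rank 7.
N has value 3.3 → rank 4.5.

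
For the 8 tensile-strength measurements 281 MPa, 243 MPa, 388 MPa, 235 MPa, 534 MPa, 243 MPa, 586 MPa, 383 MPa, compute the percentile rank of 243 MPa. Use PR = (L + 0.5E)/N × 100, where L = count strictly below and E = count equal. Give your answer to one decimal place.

25.0

N = 8.
Strictly below 243: 1. Equal to 243: 2.
PR = (1 + 0.5·2)/8 × 100 = 25.0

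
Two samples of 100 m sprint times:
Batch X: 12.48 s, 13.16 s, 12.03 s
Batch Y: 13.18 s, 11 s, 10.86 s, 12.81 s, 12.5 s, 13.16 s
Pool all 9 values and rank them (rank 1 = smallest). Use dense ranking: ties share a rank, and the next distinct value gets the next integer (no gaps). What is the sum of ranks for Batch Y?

Sorted (ascending): 10.86, 11, 12.03, 12.48, 12.5, 12.81, 13.16, 13.16, 13.18
The 2 values of 13.16 share dense rank 7.
Remaining distinct values take the next consecutive integers.
Batch Y values → pooled ranks: 13.18→8, 11→2, 10.86→1, 12.81→6, 12.5→5, 13.16→7
Rank sum = 8 + 2 + 1 + 6 + 5 + 7 = 29

29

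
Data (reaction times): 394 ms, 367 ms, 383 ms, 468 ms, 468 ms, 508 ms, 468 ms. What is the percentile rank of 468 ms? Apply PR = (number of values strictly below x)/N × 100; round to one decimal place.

N = 7.
Strictly below 468: 3. Equal to 468: 3.
PR = 3/7 × 100 = 42.9

42.9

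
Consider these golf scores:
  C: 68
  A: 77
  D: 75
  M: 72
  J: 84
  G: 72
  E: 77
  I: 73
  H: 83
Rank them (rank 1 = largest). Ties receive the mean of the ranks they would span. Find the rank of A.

3.5

Sorted (descending): 84, 83, 77, 77, 75, 73, 72, 72, 68
The 2 values of 77 occupy positions 3–4 → average rank (3+4)/2 = 3.5.
The 2 values of 72 occupy positions 7–8 → average rank (7+8)/2 = 7.5.
A has value 77 → rank 3.5.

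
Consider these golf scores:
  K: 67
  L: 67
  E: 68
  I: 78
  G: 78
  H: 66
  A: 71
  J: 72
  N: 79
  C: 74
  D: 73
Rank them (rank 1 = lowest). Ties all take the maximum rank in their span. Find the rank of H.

1

Sorted (ascending): 66, 67, 67, 68, 71, 72, 73, 74, 78, 78, 79
The 2 values of 67 occupy positions 2–3 → each gets rank 3.
The 2 values of 78 occupy positions 9–10 → each gets rank 10.
H has value 66 → rank 1.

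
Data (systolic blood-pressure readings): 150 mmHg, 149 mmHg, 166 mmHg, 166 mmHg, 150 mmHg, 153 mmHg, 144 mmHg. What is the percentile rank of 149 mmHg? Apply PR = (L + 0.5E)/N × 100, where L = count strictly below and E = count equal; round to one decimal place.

N = 7.
Strictly below 149: 1. Equal to 149: 1.
PR = (1 + 0.5·1)/7 × 100 = 21.4

21.4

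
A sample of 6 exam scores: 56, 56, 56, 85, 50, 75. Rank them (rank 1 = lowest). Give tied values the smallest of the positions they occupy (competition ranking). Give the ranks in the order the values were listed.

Sorted (ascending): 50, 56, 56, 56, 75, 85
The 3 values of 56 occupy positions 2–4 → each gets rank 2.

2, 2, 2, 6, 1, 5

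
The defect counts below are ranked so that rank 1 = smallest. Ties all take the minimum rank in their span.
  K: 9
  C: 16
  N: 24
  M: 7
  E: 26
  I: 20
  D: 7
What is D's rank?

1

Sorted (ascending): 7, 7, 9, 16, 20, 24, 26
The 2 values of 7 occupy positions 1–2 → each gets rank 1.
D has value 7 → rank 1.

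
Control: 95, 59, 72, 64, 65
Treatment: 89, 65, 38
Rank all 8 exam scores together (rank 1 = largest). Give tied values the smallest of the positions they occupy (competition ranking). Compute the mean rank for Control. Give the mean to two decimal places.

Sorted (descending): 95, 89, 72, 65, 65, 64, 59, 38
The 2 values of 65 occupy positions 4–5 → each gets rank 4.
Control values → pooled ranks: 95→1, 59→7, 72→3, 64→6, 65→4
Mean rank = (1 + 7 + 3 + 6 + 4) / 5 = 4.20

4.20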